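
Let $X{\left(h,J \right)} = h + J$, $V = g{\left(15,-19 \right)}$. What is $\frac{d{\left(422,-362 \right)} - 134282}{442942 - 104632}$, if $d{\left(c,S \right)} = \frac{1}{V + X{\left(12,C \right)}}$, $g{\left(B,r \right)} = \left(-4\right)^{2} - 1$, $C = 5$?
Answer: $- \frac{159149}{400960} \approx -0.39692$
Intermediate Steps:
$g{\left(B,r \right)} = 15$ ($g{\left(B,r \right)} = 16 - 1 = 15$)
$V = 15$
$X{\left(h,J \right)} = J + h$
$d{\left(c,S \right)} = \frac{1}{32}$ ($d{\left(c,S \right)} = \frac{1}{15 + \left(5 + 12\right)} = \frac{1}{15 + 17} = \frac{1}{32}$)
$\frac{d{\left(422,-362 \right)} - 134282}{442942 - 104632} = \frac{\frac{1}{32} - 134282}{442942 - 104632} = - \frac{4297023}{32 \cdot 338310} = \left(- \frac{4297023}{32}\right) \frac{1}{338310} = - \frac{159149}{400960}$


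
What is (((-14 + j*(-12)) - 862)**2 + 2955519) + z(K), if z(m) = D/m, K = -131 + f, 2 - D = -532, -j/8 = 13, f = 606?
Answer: 1469604459/475 ≈ 3.0939e+6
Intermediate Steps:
j = -104 (j = -8*13 = -104)
D = 534 (D = 2 - 1*(-532) = 2 + 532 = 534)
K = 475 (K = -131 + 606 = 475)
z(m) = 534/m
(((-14 + j*(-12)) - 862)**2 + 2955519) + z(K) = (((-14 - 104*(-12)) - 862)**2 + 2955519) + 534/475 = (((-14 + 1248) - 862)**2 + 2955519) + 534*(1/475) = ((1234 - 862)**2 + 2955519) + 534/475 = (372**2 + 2955519) + 534/475 = (138384 + 2955519) + 534/475 = 3093903 + 534/475 = 1469604459/475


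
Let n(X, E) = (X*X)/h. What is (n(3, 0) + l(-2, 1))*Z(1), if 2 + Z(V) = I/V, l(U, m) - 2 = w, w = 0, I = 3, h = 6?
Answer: 7/2 ≈ 3.5000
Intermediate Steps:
l(U, m) = 2 (l(U, m) = 2 + 0 = 2)
n(X, E) = X²/6 (n(X, E) = (X*X)/6 = X²*(⅙) = X²/6)
Z(V) = -2 + 3/V
(n(3, 0) + l(-2, 1))*Z(1) = ((⅙)*3² + 2)*(-2 + 3/1) = ((⅙)*9 + 2)*(-2 + 3*1) = (3/2 + 2)*(-2 + 3) = (7/2)*1 = 7/2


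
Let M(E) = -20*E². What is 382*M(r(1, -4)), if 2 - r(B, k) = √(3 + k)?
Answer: -22920 + 30560*I ≈ -22920.0 + 30560.0*I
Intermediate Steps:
r(B, k) = 2 - √(3 + k)
382*M(r(1, -4)) = 382*(-20*(2 - √(3 - 4))²) = 382*(-20*(2 - √(-1))²) = 382*(-20*(2 - I)²) = -7640*(2 - I)²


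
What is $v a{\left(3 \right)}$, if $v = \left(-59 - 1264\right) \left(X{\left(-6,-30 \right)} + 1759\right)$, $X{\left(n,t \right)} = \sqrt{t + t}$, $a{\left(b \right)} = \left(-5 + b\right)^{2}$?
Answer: $-9308628 - 10584 i \sqrt{15} \approx -9.3086 \cdot 10^{6} - 40992.0 i$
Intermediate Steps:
$X{\left(n,t \right)} = \sqrt{2} \sqrt{t}$ ($X{\left(n,t \right)} = \sqrt{2 t} = \sqrt{2} \sqrt{t}$)
$v = -2327157 - 2646 i \sqrt{15}$ ($v = \left(-59 - 1264\right) \left(\sqrt{2} \sqrt{-30} + 1759\right) = - 1323 \left(\sqrt{2} i \sqrt{30} + 1759\right) = - 1323 \left(2 i \sqrt{15} + 1759\right) = - 1323 \left(1759 + 2 i \sqrt{15}\right) = -2327157 - 2646 i \sqrt{15} \approx -2.3272 \cdot 10^{6} - 10248.0 i$)
$v a{\left(3 \right)} = \left(-2327157 - 2646 i \sqrt{15}\right) \left(-5 + 3\right)^{2} = \left(-2327157 - 2646 i \sqrt{15}\right) \left(-2\right)^{2} = \left(-2327157 - 2646 i \sqrt{15}\right) 4 = -9308628 - 10584 i \sqrt{15}$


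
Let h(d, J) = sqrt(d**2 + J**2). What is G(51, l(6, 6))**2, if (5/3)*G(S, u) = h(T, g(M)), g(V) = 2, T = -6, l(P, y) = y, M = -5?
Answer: 72/5 ≈ 14.400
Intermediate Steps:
h(d, J) = sqrt(J**2 + d**2)
G(S, u) = 6*sqrt(10)/5 (G(S, u) = 3*sqrt(2**2 + (-6)**2)/5 = 3*sqrt(4 + 36)/5 = 3*sqrt(40)/5 = 3*(2*sqrt(10))/5 = 6*sqrt(10)/5)
G(51, l(6, 6))**2 = (6*sqrt(10)/5)**2 = 72/5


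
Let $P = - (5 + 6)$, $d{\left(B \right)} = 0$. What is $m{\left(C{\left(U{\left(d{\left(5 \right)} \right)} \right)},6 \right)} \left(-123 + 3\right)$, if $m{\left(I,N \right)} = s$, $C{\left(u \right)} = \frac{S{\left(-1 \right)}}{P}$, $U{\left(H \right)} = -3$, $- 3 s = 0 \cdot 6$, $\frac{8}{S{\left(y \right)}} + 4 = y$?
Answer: $0$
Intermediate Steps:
$S{\left(y \right)} = \frac{8}{-4 + y}$
$s = 0$ ($s = - \frac{0 \cdot 6}{3} = \left(- \frac{1}{3}\right) 0 = 0$)
$P = -11$ ($P = \left(-1\right) 11 = -11$)
$C{\left(u \right)} = \frac{8}{55}$ ($C{\left(u \right)} = \frac{8 \frac{1}{-4 - 1}}{-11} = \frac{8}{-5} \left(- \frac{1}{11}\right) = 8 \left(- \frac{1}{5}\right) \left(- \frac{1}{11}\right) = \left(- \frac{8}{5}\right) \left(- \frac{1}{11}\right) = \frac{8}{55}$)
$m{\left(I,N \right)} = 0$
$m{\left(C{\left(U{\left(d{\left(5 \right)} \right)} \right)},6 \right)} \left(-123 + 3\right) = 0 \left(-123 + 3\right) = 0 \left(-120\right) = 0$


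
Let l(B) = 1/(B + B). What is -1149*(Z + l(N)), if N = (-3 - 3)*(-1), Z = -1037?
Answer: 4765669/4 ≈ 1.1914e+6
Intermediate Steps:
N = 6 (N = -6*(-1) = 6)
l(B) = 1/(2*B)
-1149*(Z + l(N)) = -1149*(-1037 + (½)/6) = -1149*(-1037 + (½)*(⅙)) = -1149*(-1037 + 1/12) = -1149*(-12443/12) = 4765669/4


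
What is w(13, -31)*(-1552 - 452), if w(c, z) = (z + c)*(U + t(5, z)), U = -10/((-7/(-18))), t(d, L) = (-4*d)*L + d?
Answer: 151322040/7 ≈ 2.1617e+7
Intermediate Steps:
t(d, L) = d - 4*L*d (t(d, L) = -4*L*d + d = d - 4*L*d)
U = -180/7 (U = -10/((-7*(-1/18))) = -10/7/18 = -10*18/7 = -180/7 ≈ -25.714)
w(c, z) = (-145/7 - 20*z)*(c + z) (w(c, z) = (z + c)*(-180/7 + 5*(1 - 4*z)) = (c + z)*(-180/7 + (5 - 20*z)) = (c + z)*(-145/7 - 20*z) = (-145/7 - 20*z)*(c + z))
w(13, -31)*(-1552 - 452) = (-20*(-31)² - 145/7*13 - 145/7*(-31) - 20*13*(-31))*(-1552 - 452) = (-20*961 - 1885/7 + 4495/7 + 8060)*(-2004) = (-19220 - 1885/7 + 4495/7 + 8060)*(-2004) = -75510/7*(-2004) = 151322040/7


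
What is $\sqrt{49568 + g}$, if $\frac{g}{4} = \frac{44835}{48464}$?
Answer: $\frac{\sqrt{1819249879967}}{6058} \approx 222.65$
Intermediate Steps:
$g = \frac{44835}{12116}$ ($g = 4 \cdot \frac{44835}{48464} = \frac{44835}{12116} \approx 3.7005$)
$\sqrt{49568 + g} = \sqrt{49568 + \frac{44835}{12116}} = \sqrt{\frac{600610723}{12116}} = \frac{\sqrt{1819249879967}}{6058}$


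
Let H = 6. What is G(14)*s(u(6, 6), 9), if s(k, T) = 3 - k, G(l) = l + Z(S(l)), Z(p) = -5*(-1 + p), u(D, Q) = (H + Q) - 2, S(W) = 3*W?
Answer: 1337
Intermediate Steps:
u(D, Q) = 4 + Q (u(D, Q) = (6 + Q) - 2 = 4 + Q)
Z(p) = 5 - 5*p
G(l) = 5 - 14*l (G(l) = l + (5 - 15*l) = 5 - 14*l)
G(14)*s(u(6, 6), 9) = (5 - 14*14)*(3 - (4 + 6)) = (5 - 196)*(3 - 1*10) = -191*(3 - 10) = -191*(-7) = 1337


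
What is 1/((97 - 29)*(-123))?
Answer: -1/8364 ≈ -0.00011956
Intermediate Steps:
1/((97 - 29)*(-123)) = -1/123/68 = (1/68)*(-1/123) = -1/8364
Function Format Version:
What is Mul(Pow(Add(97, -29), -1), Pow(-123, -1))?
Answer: Rational(-1, 8364) ≈ -0.00011956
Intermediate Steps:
Mul(Pow(Add(97, -29), -1), Pow(-123, -1)) = Mul(Pow(68, -1), Rational(-1, 123)) = Mul(Rational(1, 68), Rational(-1, 123)) = Rational(-1, 8364)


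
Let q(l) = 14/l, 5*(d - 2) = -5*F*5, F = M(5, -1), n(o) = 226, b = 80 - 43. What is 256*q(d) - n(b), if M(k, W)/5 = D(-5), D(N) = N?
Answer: -25118/127 ≈ -197.78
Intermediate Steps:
M(k, W) = -25 (M(k, W) = 5*(-5) = -25)
b = 37
F = -25
d = 127 (d = 2 + (-5*(-25)*5)/5 = 2 + (125*5)/5 = 2 + (⅕)*625 = 2 + 125 = 127)
256*q(d) - n(b) = 256*(14/127) - 1*226 = 256*(14*(1/127)) - 226 = 256*(14/127) - 226 = 3584/127 - 226 = -25118/127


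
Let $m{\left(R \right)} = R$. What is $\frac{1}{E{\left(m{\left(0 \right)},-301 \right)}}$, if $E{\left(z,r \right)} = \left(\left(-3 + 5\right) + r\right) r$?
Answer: $\frac{1}{89999} \approx 1.1111 \cdot 10^{-5}$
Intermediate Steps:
$E{\left(z,r \right)} = r \left(2 + r\right)$ ($E{\left(z,r \right)} = \left(2 + r\right) r = r \left(2 + r\right)$)
$\frac{1}{E{\left(m{\left(0 \right)},-301 \right)}} = \frac{1}{\left(-301\right) \left(2 - 301\right)} = \frac{1}{\left(-301\right) \left(-299\right)} = \frac{1}{89999}$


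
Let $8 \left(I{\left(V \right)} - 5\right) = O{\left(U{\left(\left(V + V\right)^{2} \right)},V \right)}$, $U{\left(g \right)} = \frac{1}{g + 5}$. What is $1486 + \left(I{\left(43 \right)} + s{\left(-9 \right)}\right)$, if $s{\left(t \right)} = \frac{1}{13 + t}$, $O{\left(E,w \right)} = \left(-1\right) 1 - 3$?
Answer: $\frac{5963}{4} \approx 1490.8$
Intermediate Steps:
$U{\left(g \right)} = \frac{1}{5 + g}$
$O{\left(E,w \right)} = -4$ ($O{\left(E,w \right)} = -1 - 3 = -4$)
$I{\left(V \right)} = \frac{9}{2}$ ($I{\left(V \right)} = 5 + \frac{1}{8} \left(-4\right) = 5 - \frac{1}{2} = \frac{9}{2}$)
$1486 + \left(I{\left(43 \right)} + s{\left(-9 \right)}\right) = 1486 + \left(\frac{9}{2} + \frac{1}{13 - 9}\right) = 1486 + \left(\frac{9}{2} + \frac{1}{4}\right) = 1486 + \frac{19}{4} = \frac{5963}{4}$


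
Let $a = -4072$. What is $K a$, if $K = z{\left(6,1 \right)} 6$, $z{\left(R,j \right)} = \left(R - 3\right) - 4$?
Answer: $24432$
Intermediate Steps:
$z{\left(R,j \right)} = -7 + R$ ($z{\left(R,j \right)} = \left(-3 + R\right) - 4 = -7 + R$)
$K = -6$ ($K = \left(-7 + 6\right) 6 = \left(-1\right) 6 = -6$)
$K a = \left(-6\right) \left(-4072\right) = 24432$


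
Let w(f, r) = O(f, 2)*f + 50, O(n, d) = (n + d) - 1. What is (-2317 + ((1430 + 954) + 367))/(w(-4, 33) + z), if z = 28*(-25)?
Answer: -217/319 ≈ -0.68025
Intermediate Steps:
O(n, d) = -1 + d + n (O(n, d) = (d + n) - 1 = -1 + d + n)
w(f, r) = 50 + f*(1 + f) (w(f, r) = (-1 + 2 + f)*f + 50 = (1 + f)*f + 50 = f*(1 + f) + 50 = 50 + f*(1 + f))
z = -700
(-2317 + ((1430 + 954) + 367))/(w(-4, 33) + z) = (-2317 + ((1430 + 954) + 367))/((50 - 4*(1 - 4)) - 700) = (-2317 + (2384 + 367))/((50 - 4*(-3)) - 700) = (-2317 + 2751)/((50 + 12) - 700) = 434/(62 - 700) = 434/(-638) = 434*(-1/638) = -217/319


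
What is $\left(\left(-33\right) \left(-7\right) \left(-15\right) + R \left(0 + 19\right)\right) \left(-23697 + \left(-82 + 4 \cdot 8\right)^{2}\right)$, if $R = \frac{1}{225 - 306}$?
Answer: $\frac{5949658748}{81} \approx 7.3453 \cdot 10^{7}$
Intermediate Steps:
$R = - \frac{1}{81}$ ($R = \frac{1}{-81} = - \frac{1}{81} \approx -0.012346$)
$\left(\left(-33\right) \left(-7\right) \left(-15\right) + R \left(0 + 19\right)\right) \left(-23697 + \left(-82 + 4 \cdot 8\right)^{2}\right) = \left(\left(-33\right) \left(-7\right) \left(-15\right) - \frac{0 + 19}{81}\right) \left(-23697 + \left(-82 + 4 \cdot 8\right)^{2}\right) = \left(231 \left(-15\right) - \frac{19}{81}\right) \left(-23697 + \left(-82 + 32\right)^{2}\right) = \left(-3465 - \frac{19}{81}\right) \left(-23697 + \left(-50\right)^{2}\right) = - \frac{280684 \left(-23697 + 2500\right)}{81} = \left(- \frac{280684}{81}\right) \left(-21197\right) = \frac{5949658748}{81}$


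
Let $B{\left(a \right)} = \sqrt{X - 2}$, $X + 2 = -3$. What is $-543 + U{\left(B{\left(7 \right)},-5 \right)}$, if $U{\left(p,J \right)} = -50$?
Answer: $-593$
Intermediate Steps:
$X = -5$ ($X = -2 - 3 = -5$)
$B{\left(a \right)} = i \sqrt{7}$ ($B{\left(a \right)} = \sqrt{-5 - 2} = \sqrt{-7} = i \sqrt{7}$)
$-543 + U{\left(B{\left(7 \right)},-5 \right)} = -543 - 50 = -593$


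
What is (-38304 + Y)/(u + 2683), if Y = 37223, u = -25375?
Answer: 1081/22692 ≈ 0.047638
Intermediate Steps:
(-38304 + Y)/(u + 2683) = (-38304 + 37223)/(-25375 + 2683) = -1081/(-22692) = -1081*(-1/22692) = 1081/22692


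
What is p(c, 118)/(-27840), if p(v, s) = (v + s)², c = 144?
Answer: -17161/6960 ≈ -2.4657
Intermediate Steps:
p(v, s) = (s + v)²
p(c, 118)/(-27840) = (118 + 144)²/(-27840) = 262²*(-1/27840) = 68644*(-1/27840) = -17161/6960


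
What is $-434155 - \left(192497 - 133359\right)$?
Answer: $-493293$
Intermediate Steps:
$-434155 - \left(192497 - 133359\right) = -434155 - 59138 = -493293$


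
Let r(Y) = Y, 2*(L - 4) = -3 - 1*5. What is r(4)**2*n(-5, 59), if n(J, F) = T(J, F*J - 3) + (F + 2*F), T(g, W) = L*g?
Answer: 2832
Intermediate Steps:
L = 0 (L = 4 + (-3 - 1*5)/2 = 4 + (-3 - 5)/2 = 4 + (1/2)*(-8) = 4 - 4 = 0)
T(g, W) = 0 (T(g, W) = 0*g = 0)
n(J, F) = 3*F (n(J, F) = 0 + (F + 2*F) = 0 + 3*F = 3*F)
r(4)**2*n(-5, 59) = 4**2*(3*59) = 16*177 = 2832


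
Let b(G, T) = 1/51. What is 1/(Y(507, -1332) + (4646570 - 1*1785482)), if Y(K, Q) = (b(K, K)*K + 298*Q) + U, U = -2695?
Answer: 17/41844938 ≈ 4.0626e-7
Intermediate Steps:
b(G, T) = 1/51
Y(K, Q) = -2695 + 298*Q + K/51 (Y(K, Q) = (K/51 + 298*Q) - 2695 = (298*Q + K/51) - 2695 = -2695 + 298*Q + K/51)
1/(Y(507, -1332) + (4646570 - 1*1785482)) = 1/((-2695 + 298*(-1332) + (1/51)*507) + (4646570 - 1*1785482)) = 1/((-2695 - 396936 + 169/17) + (4646570 - 1785482)) = 1/(-6793558/17 + 2861088) = 1/(41844938/17) = 17/41844938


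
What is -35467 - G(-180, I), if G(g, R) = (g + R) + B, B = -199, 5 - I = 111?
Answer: -34982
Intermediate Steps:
I = -106 (I = 5 - 1*111 = 5 - 111 = -106)
G(g, R) = -199 + R + g (G(g, R) = (g + R) - 199 = (R + g) - 199 = -199 + R + g)
-35467 - G(-180, I) = -35467 - (-199 - 106 - 180) = -35467 - 1*(-485) = -35467 + 485 = -34982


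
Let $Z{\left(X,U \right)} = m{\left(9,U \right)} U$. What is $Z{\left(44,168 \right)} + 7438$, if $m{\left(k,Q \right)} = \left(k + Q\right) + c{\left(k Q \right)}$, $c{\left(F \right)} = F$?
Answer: $291190$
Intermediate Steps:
$m{\left(k,Q \right)} = Q + k + Q k$ ($m{\left(k,Q \right)} = \left(k + Q\right) + k Q = \left(Q + k\right) + Q k = Q + k + Q k$)
$Z{\left(X,U \right)} = U \left(9 + 10 U\right)$ ($Z{\left(X,U \right)} = \left(U + 9 + U 9\right) U = \left(U + 9 + 9 U\right) U = \left(9 + 10 U\right) U = U \left(9 + 10 U\right)$)
$Z{\left(44,168 \right)} + 7438 = 168 \left(9 + 10 \cdot 168\right) + 7438 = 168 \left(9 + 1680\right) + 7438 = 168 \cdot 1689 + 7438 = 283752 + 7438 = 291190$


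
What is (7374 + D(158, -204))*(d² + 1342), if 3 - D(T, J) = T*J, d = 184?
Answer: 1394157582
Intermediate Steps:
D(T, J) = 3 - J*T (D(T, J) = 3 - T*J = 3 - J*T)
(7374 + D(158, -204))*(d² + 1342) = (7374 + (3 - 1*(-204)*158))*(184² + 1342) = (7374 + (3 + 32232))*(33856 + 1342) = (7374 + 32235)*35198 = 39609*35198 = 1394157582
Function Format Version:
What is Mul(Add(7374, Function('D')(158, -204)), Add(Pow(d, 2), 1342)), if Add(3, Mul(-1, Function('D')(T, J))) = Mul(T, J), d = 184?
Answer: 1394157582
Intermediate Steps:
Function('D')(T, J) = Add(3, Mul(-1, J, T)) (Function('D')(T, J) = Add(3, Mul(-1, Mul(T, J))) = Add(3, Mul(-1, Mul(J, T))) = Add(3, Mul(-1, J, T)))
Mul(Add(7374, Function('D')(158, -204)), Add(Pow(d, 2), 1342)) = Mul(Add(7374, Add(3, Mul(-1, -204, 158))), Add(Pow(184, 2), 1342)) = Mul(Add(7374, Add(3, 32232)), Add(33856, 1342)) = Mul(Add(7374, 32235), 35198) = Mul(39609, 35198) = 1394157582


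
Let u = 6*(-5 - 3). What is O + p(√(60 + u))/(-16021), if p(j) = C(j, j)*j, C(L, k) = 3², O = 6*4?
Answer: 24 - 18*√3/16021 ≈ 23.998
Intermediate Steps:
O = 24
C(L, k) = 9
u = -48 (u = 6*(-8) = -48)
p(j) = 9*j
O + p(√(60 + u))/(-16021) = 24 + (9*√(60 - 48))/(-16021) = 24 + (9*√12)*(-1/16021) = 24 + (9*(2*√3))*(-1/16021) = 24 + (18*√3)*(-1/16021) = 24 - 18*√3/16021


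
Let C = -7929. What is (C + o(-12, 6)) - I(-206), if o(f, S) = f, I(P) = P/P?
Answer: -7942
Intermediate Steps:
I(P) = 1
(C + o(-12, 6)) - I(-206) = (-7929 - 12) - 1*1 = -7941 - 1 = -7942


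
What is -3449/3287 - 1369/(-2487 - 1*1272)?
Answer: -8464888/12355833 ≈ -0.68509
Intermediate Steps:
-3449/3287 - 1369/(-2487 - 1*1272) = -3449*1/3287 - 1369/(-2487 - 1272) = -3449/3287 - 1369/(-3759) = -3449/3287 - 1369*(-1/3759) = -3449/3287 + 1369/3759 = -8464888/12355833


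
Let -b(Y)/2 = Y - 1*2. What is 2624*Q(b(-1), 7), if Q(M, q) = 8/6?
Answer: 10496/3 ≈ 3498.7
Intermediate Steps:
b(Y) = 4 - 2*Y (b(Y) = -2*(Y - 1*2) = -2*(Y - 2) = -2*(-2 + Y) = 4 - 2*Y)
Q(M, q) = 4/3 (Q(M, q) = 8*(⅙) = 4/3)
2624*Q(b(-1), 7) = 2624*(4/3) = 10496/3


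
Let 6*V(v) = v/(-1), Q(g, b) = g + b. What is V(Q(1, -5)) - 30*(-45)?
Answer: 4052/3 ≈ 1350.7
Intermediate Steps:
Q(g, b) = b + g
V(v) = -v/6 (V(v) = (v/(-1))/6 = (v*(-1))/6 = (-v)/6 = -v/6)
V(Q(1, -5)) - 30*(-45) = -(-5 + 1)/6 - 30*(-45) = -⅙*(-4) + 1350 = ⅔ + 1350 = 4052/3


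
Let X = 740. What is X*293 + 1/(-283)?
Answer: 61360059/283 ≈ 2.1682e+5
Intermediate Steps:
X*293 + 1/(-283) = 740*293 + 1/(-283) = 216820 - 1/283 = 61360059/283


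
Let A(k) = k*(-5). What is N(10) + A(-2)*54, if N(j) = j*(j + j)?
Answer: 740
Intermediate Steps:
A(k) = -5*k
N(j) = 2*j² (N(j) = j*(2*j) = 2*j²)
N(10) + A(-2)*54 = 2*10² - 5*(-2)*54 = 2*100 + 10*54 = 200 + 540 = 740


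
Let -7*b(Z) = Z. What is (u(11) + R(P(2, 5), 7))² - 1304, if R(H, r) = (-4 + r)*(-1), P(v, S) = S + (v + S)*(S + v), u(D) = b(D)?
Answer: -62872/49 ≈ -1283.1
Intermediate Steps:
b(Z) = -Z/7
u(D) = -D/7
P(v, S) = S + (S + v)² (P(v, S) = S + (S + v)*(S + v) = S + (S + v)²)
R(H, r) = 4 - r
(u(11) + R(P(2, 5), 7))² - 1304 = (-⅐*11 + (4 - 1*7))² - 1304 = (-11/7 + (4 - 7))² - 1304 = (-11/7 - 3)² - 1304 = (-32/7)² - 1304 = 1024/49 - 1304 = -62872/49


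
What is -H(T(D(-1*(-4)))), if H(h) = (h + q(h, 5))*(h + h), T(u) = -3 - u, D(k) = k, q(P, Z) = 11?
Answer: 56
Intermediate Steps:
H(h) = 2*h*(11 + h) (H(h) = (h + 11)*(h + h) = (11 + h)*(2*h) = 2*h*(11 + h))
-H(T(D(-1*(-4)))) = -2*(-3 - (-1)*(-4))*(11 + (-3 - (-1)*(-4))) = -2*(-3 - 1*4)*(11 + (-3 - 1*4)) = -2*(-3 - 4)*(11 + (-3 - 4)) = -2*(-7)*(11 - 7) = -2*(-7)*4 = -1*(-56) = 56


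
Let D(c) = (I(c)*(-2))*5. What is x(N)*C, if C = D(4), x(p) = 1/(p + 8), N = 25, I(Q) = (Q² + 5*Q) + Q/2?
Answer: -380/33 ≈ -11.515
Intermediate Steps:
I(Q) = Q² + 11*Q/2 (I(Q) = (Q² + 5*Q) + Q*(½) = (Q² + 5*Q) + Q/2 = Q² + 11*Q/2)
D(c) = -5*c*(11 + 2*c) (D(c) = ((c*(11 + 2*c)/2)*(-2))*5 = -c*(11 + 2*c)*5 = -5*c*(11 + 2*c))
x(p) = 1/(8 + p)
C = -380 (C = -5*4*(11 + 2*4) = -5*4*(11 + 8) = -5*4*19 = -380)
x(N)*C = -380/(8 + 25) = -380/33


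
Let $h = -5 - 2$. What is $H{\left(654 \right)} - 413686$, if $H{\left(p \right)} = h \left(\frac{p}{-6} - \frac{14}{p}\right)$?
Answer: $- \frac{135025772}{327} \approx -4.1292 \cdot 10^{5}$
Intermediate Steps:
$h = -7$
$H{\left(p \right)} = \frac{98}{p} + \frac{7 p}{6}$ ($H{\left(p \right)} = - 7 \left(\frac{p}{-6} - \frac{14}{p}\right) = - 7 \left(p \left(- \frac{1}{6}\right) - \frac{14}{p}\right) = - 7 \left(- \frac{p}{6} - \frac{14}{p}\right) = - 7 \left(- \frac{14}{p} - \frac{p}{6}\right) = \frac{98}{p} + \frac{7 p}{6}$)
$H{\left(654 \right)} - 413686 = \left(\frac{98}{654} + \frac{7}{6} \cdot 654\right) - 413686 = \left(98 \cdot \frac{1}{654} + 763\right) - 413686 = \left(\frac{49}{327} + 763\right) - 413686 = \frac{249550}{327} - 413686 = - \frac{135025772}{327}$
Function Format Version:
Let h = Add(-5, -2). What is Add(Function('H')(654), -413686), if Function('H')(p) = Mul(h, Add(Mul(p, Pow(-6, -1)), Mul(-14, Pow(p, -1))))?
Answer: Rational(-135025772, 327) ≈ -4.1292e+5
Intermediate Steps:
h = -7
Function('H')(p) = Add(Mul(98, Pow(p, -1)), Mul(Rational(7, 6), p)) (Function('H')(p) = Mul(-7, Add(Mul(p, Pow(-6, -1)), Mul(-14, Pow(p, -1)))) = Mul(-7, Add(Mul(p, Rational(-1, 6)), Mul(-14, Pow(p, -1)))) = Mul(-7, Add(Mul(Rational(-1, 6), p), Mul(-14, Pow(p, -1)))) = Mul(-7, Add(Mul(-14, Pow(p, -1)), Mul(Rational(-1, 6), p))) = Add(Mul(98, Pow(p, -1)), Mul(Rational(7, 6), p)))
Add(Function('H')(654), -413686) = Add(Add(Mul(98, Pow(654, -1)), Mul(Rational(7, 6), 654)), -413686) = Add(Add(Mul(98, Rational(1, 654)), 763), -413686) = Add(Add(Rational(49, 327), 763), -413686) = Add(Rational(249550, 327), -413686) = Rational(-135025772, 327)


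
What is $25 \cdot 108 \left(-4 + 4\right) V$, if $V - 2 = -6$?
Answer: $0$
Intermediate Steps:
$V = -4$ ($V = 2 - 6 = -4$)
$25 \cdot 108 \left(-4 + 4\right) V = 25 \cdot 108 \left(-4 + 4\right) \left(-4\right) = 2700 \cdot 0 \left(-4\right) = 2700 \cdot 0 = 0$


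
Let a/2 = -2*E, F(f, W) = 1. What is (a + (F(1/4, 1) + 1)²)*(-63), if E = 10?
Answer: 2268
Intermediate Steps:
a = -40 (a = 2*(-2*10) = 2*(-20) = -40)
(a + (F(1/4, 1) + 1)²)*(-63) = (-40 + (1 + 1)²)*(-63) = (-40 + 2²)*(-63) = (-40 + 4)*(-63) = -36*(-63) = 2268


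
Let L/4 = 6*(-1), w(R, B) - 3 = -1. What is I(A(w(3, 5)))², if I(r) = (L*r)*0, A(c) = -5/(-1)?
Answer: 0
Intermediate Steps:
w(R, B) = 2 (w(R, B) = 3 - 1 = 2)
A(c) = 5 (A(c) = -5*(-1) = 5)
L = -24 (L = 4*(6*(-1)) = 4*(-6) = -24)
I(r) = 0 (I(r) = -24*r*0 = 0)
I(A(w(3, 5)))² = 0² = 0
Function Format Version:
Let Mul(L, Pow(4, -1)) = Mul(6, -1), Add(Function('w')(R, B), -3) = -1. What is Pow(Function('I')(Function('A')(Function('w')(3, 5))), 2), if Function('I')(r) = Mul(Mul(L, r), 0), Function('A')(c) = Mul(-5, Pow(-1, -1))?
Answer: 0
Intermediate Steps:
Function('w')(R, B) = 2 (Function('w')(R, B) = Add(3, -1) = 2)
Function('A')(c) = 5 (Function('A')(c) = Mul(-5, -1) = 5)
L = -24 (L = Mul(4, Mul(6, -1)) = Mul(4, -6) = -24)
Function('I')(r) = 0 (Function('I')(r) = Mul(Mul(-24, r), 0) = 0)
Pow(Function('I')(Function('A')(Function('w')(3, 5))), 2) = Pow(0, 2) = 0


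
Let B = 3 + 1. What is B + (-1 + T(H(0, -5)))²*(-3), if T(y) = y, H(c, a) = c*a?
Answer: 1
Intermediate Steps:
H(c, a) = a*c
B = 4
B + (-1 + T(H(0, -5)))²*(-3) = 4 + (-1 - 5*0)²*(-3) = 4 + (-1 + 0)²*(-3) = 4 + (-1)²*(-3) = 4 + 1*(-3) = 4 - 3 = 1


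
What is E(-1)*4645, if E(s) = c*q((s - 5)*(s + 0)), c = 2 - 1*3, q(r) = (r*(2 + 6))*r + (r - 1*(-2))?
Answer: -1374920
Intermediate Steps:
q(r) = 2 + r + 8*r² (q(r) = (r*8)*r + (r + 2) = (8*r)*r + (2 + r) = 8*r² + (2 + r) = 2 + r + 8*r²)
c = -1 (c = 2 - 3 = -1)
E(s) = -2 - s*(-5 + s) - 8*s²*(-5 + s)² (E(s) = -(2 + (s - 5)*(s + 0) + 8*((s - 5)*(s + 0))²) = -(2 + (-5 + s)*s + 8*((-5 + s)*s)²) = -(2 + s*(-5 + s) + 8*(s*(-5 + s))²) = -(2 + s*(-5 + s) + 8*(s²*(-5 + s)²)) = -(2 + s*(-5 + s) + 8*s²*(-5 + s)²) = -2 - s*(-5 + s) - 8*s²*(-5 + s)²)
E(-1)*4645 = (-2 - 1*(-1)*(-5 - 1) - 8*(-1)²*(-5 - 1)²)*4645 = (-2 - 1*(-1)*(-6) - 8*1*(-6)²)*4645 = (-2 - 6 - 8*1*36)*4645 = (-2 - 6 - 288)*4645 = -296*4645 = -1374920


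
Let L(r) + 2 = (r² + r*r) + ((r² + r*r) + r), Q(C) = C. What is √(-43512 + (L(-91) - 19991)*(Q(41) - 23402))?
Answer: 6*I*√8463082 ≈ 17455.0*I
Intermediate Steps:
L(r) = -2 + r + 4*r² (L(r) = -2 + ((r² + r*r) + ((r² + r*r) + r)) = -2 + ((r² + r²) + ((r² + r²) + r)) = -2 + (2*r² + (2*r² + r)) = -2 + (2*r² + (r + 2*r²)) = -2 + (r + 4*r²) = -2 + r + 4*r²)
√(-43512 + (L(-91) - 19991)*(Q(41) - 23402)) = √(-43512 + ((-2 - 91 + 4*(-91)²) - 19991)*(41 - 23402)) = √(-43512 + ((-2 - 91 + 4*8281) - 19991)*(-23361)) = √(-43512 + ((-2 - 91 + 33124) - 19991)*(-23361)) = √(-43512 + (33031 - 19991)*(-23361)) = √(-43512 + 13040*(-23361)) = √(-43512 - 304627440) = √(-304670952) = 6*I*√8463082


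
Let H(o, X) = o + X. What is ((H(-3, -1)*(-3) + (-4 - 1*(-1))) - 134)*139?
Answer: -17375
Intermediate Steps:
H(o, X) = X + o
((H(-3, -1)*(-3) + (-4 - 1*(-1))) - 134)*139 = (((-1 - 3)*(-3) + (-4 - 1*(-1))) - 134)*139 = ((-4*(-3) + (-4 + 1)) - 134)*139 = ((12 - 3) - 134)*139 = (9 - 134)*139 = -125*139 = -17375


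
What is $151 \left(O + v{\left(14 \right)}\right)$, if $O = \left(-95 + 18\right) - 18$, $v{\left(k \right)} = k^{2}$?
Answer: $15251$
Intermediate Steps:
$O = -95$ ($O = -77 - 18 = -95$)
$151 \left(O + v{\left(14 \right)}\right) = 151 \left(-95 + 14^{2}\right) = 151 \left(-95 + 196\right) = 151 \cdot 101 = 15251$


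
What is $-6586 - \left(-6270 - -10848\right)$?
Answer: $-11164$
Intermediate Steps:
$-6586 - \left(-6270 - -10848\right) = -6586 - \left(-6270 + 10848\right) = -6586 - 4578 = -11164$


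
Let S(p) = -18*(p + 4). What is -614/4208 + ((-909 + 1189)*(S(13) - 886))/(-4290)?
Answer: 70091401/902616 ≈ 77.654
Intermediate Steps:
S(p) = -72 - 18*p (S(p) = -18*(4 + p) = -72 - 18*p)
-614/4208 + ((-909 + 1189)*(S(13) - 886))/(-4290) = -614/4208 + ((-909 + 1189)*((-72 - 18*13) - 886))/(-4290) = -614*1/4208 + (280*((-72 - 234) - 886))*(-1/4290) = -307/2104 + (280*(-306 - 886))*(-1/4290) = -307/2104 + (280*(-1192))*(-1/4290) = -307/2104 - 333760*(-1/4290) = -307/2104 + 33376/429 = 70091401/902616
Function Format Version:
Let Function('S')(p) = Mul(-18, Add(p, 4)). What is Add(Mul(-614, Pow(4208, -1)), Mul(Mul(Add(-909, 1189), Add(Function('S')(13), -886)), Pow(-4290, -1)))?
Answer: Rational(70091401, 902616) ≈ 77.654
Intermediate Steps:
Function('S')(p) = Add(-72, Mul(-18, p)) (Function('S')(p) = Mul(-18, Add(4, p)) = Add(-72, Mul(-18, p)))
Add(Mul(-614, Pow(4208, -1)), Mul(Mul(Add(-909, 1189), Add(Function('S')(13), -886)), Pow(-4290, -1))) = Add(Mul(-614, Pow(4208, -1)), Mul(Mul(Add(-909, 1189), Add(Add(-72, Mul(-18, 13)), -886)), Pow(-4290, -1))) = Add(Mul(-614, Rational(1, 4208)), Mul(Mul(280, Add(Add(-72, -234), -886)), Rational(-1, 4290))) = Add(Rational(-307, 2104), Mul(Mul(280, Add(-306, -886)), Rational(-1, 4290))) = Add(Rational(-307, 2104), Mul(Mul(280, -1192), Rational(-1, 4290))) = Add(Rational(-307, 2104), Mul(-333760, Rational(-1, 4290))) = Add(Rational(-307, 2104), Rational(33376, 429)) = Rational(70091401, 902616)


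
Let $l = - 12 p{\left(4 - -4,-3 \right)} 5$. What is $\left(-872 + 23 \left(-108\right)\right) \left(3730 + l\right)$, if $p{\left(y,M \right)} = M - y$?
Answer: $-14732840$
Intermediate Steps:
$l = 660$ ($l = - 12 \left(-3 - \left(4 - -4\right)\right) 5 = - 12 \left(-3 - \left(4 + 4\right)\right) 5 = - 12 \left(-3 - 8\right) 5 = \left(-12\right) \left(-11\right) 5 = 132 \cdot 5 = 660$)
$\left(-872 + 23 \left(-108\right)\right) \left(3730 + l\right) = \left(-872 + 23 \left(-108\right)\right) \left(3730 + 660\right) = \left(-872 - 2484\right) 4390 = \left(-3356\right) 4390 = -14732840$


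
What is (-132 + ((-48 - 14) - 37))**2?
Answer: 53361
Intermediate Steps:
(-132 + ((-48 - 14) - 37))**2 = (-132 + (-62 - 37))**2 = (-132 - 99)**2 = (-231)**2 = 53361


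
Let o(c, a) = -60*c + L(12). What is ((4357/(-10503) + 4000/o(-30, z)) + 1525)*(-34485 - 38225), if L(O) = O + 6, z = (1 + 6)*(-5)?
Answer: -117762462443780/1060803 ≈ -1.1101e+8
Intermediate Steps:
z = -35 (z = 7*(-5) = -35)
L(O) = 6 + O
o(c, a) = 18 - 60*c (o(c, a) = -60*c + (6 + 12) = -60*c + 18 = 18 - 60*c)
((4357/(-10503) + 4000/o(-30, z)) + 1525)*(-34485 - 38225) = ((4357/(-10503) + 4000/(18 - 60*(-30))) + 1525)*(-34485 - 38225) = ((4357*(-1/10503) + 4000/(18 + 1800)) + 1525)*(-72710) = ((-4357/10503 + 4000/1818) + 1525)*(-72710) = ((-4357/10503 + 4000*(1/1818)) + 1525)*(-72710) = ((-4357/10503 + 2000/909) + 1525)*(-72710) = (1893943/1060803 + 1525)*(-72710) = (1619618518/1060803)*(-72710) = -117762462443780/1060803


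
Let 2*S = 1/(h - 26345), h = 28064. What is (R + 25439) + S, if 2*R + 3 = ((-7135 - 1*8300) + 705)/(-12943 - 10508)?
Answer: 341818671616/13437423 ≈ 25438.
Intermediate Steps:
R = -18541/15634 (R = -3/2 + (((-7135 - 1*8300) + 705)/(-12943 - 10508))/2 = -3/2 + (((-7135 - 8300) + 705)/(-23451))/2 = -3/2 + ((-15435 + 705)*(-1/23451))/2 = -3/2 + (-14730*(-1/23451))/2 = -3/2 + (1/2)*(4910/7817) = -3/2 + 2455/7817 = -18541/15634 ≈ -1.1859)
S = 1/3438 (S = 1/(2*(28064 - 26345)) = (1/2)/1719 = (1/2)*(1/1719) = 1/3438 ≈ 0.00029087)
(R + 25439) + S = (-18541/15634 + 25439) + 1/3438 = 397694785/15634 + 1/3438 = 341818671616/13437423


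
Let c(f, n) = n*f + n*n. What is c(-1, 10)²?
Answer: 8100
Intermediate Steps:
c(f, n) = n² + f*n (c(f, n) = f*n + n² = n² + f*n)
c(-1, 10)² = (10*(-1 + 10))² = (10*9)² = 90² = 8100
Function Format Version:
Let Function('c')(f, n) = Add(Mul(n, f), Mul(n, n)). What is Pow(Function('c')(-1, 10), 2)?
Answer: 8100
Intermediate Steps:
Function('c')(f, n) = Add(Pow(n, 2), Mul(f, n)) (Function('c')(f, n) = Add(Mul(f, n), Pow(n, 2)) = Add(Pow(n, 2), Mul(f, n)))
Pow(Function('c')(-1, 10), 2) = Pow(Mul(10, Add(-1, 10)), 2) = Pow(Mul(10, 9), 2) = Pow(90, 2) = 8100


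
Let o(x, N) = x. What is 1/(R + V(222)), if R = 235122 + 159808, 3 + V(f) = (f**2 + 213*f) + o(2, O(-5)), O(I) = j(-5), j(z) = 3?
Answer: 1/491499 ≈ 2.0346e-6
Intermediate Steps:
O(I) = 3
V(f) = -1 + f**2 + 213*f (V(f) = -3 + ((f**2 + 213*f) + 2) = -3 + (2 + f**2 + 213*f) = -1 + f**2 + 213*f)
R = 394930
1/(R + V(222)) = 1/(394930 + (-1 + 222**2 + 213*222)) = 1/(394930 + (-1 + 49284 + 47286)) = 1/(394930 + 96569) = 1/491499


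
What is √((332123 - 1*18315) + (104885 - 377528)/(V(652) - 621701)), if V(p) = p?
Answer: √121036498733379515/621049 ≈ 560.19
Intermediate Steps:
√((332123 - 1*18315) + (104885 - 377528)/(V(652) - 621701)) = √((332123 - 1*18315) + (104885 - 377528)/(652 - 621701)) = √((332123 - 18315) - 272643/(-621049)) = √(313808 - 272643*(-1/621049)) = √(313808 + 272643/621049) = √(194890417235/621049) = √121036498733379515/621049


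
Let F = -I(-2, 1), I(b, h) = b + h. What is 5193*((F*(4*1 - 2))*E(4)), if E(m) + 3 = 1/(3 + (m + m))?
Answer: -332352/11 ≈ -30214.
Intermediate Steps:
F = 1 (F = -(-2 + 1) = -1*(-1) = 1)
E(m) = -3 + 1/(3 + 2*m) (E(m) = -3 + 1/(3 + (m + m)) = -3 + 1/(3 + 2*m))
5193*((F*(4*1 - 2))*E(4)) = 5193*((1*(4*1 - 2))*(2*(-4 - 3*4)/(3 + 2*4))) = 5193*((1*(4 - 2))*(2*(-4 - 12)/(3 + 8))) = 5193*((1*2)*(2*(-16)/11)) = 5193*(2*(2*(1/11)*(-16))) = 5193*(2*(-32/11)) = 5193*(-64/11) = -332352/11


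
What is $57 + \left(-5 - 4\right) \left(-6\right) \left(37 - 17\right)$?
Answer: $1137$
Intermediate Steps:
$57 + \left(-5 - 4\right) \left(-6\right) \left(37 - 17\right) = 57 + \left(-9\right) \left(-6\right) 20 = 57 + 54 \cdot 20 = 57 + 1080 = 1137$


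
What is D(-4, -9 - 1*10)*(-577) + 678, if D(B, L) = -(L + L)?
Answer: -21248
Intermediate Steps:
D(B, L) = -2*L
D(-4, -9 - 1*10)*(-577) + 678 = -2*(-9 - 1*10)*(-577) + 678 = -2*(-9 - 10)*(-577) + 678 = -2*(-19)*(-577) + 678 = 38*(-577) + 678 = -21926 + 678 = -21248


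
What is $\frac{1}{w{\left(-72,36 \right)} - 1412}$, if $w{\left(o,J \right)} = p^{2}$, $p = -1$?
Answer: $- \frac{1}{1411} \approx -0.00070872$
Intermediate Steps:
$w{\left(o,J \right)} = 1$ ($w{\left(o,J \right)} = \left(-1\right)^{2} = 1$)
$\frac{1}{w{\left(-72,36 \right)} - 1412} = \frac{1}{1 - 1412} = \frac{1}{-1411} = - \frac{1}{1411}$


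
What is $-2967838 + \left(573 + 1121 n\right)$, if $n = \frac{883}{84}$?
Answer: $- \frac{248260417}{84} \approx -2.9555 \cdot 10^{6}$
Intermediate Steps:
$n = \frac{883}{84}$ ($n = 883 \cdot \frac{1}{84} = \frac{883}{84} \approx 10.512$)
$-2967838 + \left(573 + 1121 n\right) = -2967838 + \left(573 + 1121 \cdot \frac{883}{84}\right) = -2967838 + \left(573 + \frac{989843}{84}\right) = -2967838 + \frac{1037975}{84} = - \frac{248260417}{84}$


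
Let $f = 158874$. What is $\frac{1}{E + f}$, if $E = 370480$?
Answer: $\frac{1}{529354} \approx 1.8891 \cdot 10^{-6}$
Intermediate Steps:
$\frac{1}{E + f} = \frac{1}{370480 + 158874} = \frac{1}{529354}$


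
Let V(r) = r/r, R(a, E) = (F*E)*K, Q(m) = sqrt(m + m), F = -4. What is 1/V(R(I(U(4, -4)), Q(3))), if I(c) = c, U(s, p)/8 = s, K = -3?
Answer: 1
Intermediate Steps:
U(s, p) = 8*s
Q(m) = sqrt(2)*sqrt(m) (Q(m) = sqrt(2*m) = sqrt(2)*sqrt(m))
R(a, E) = 12*E (R(a, E) = -4*E*(-3) = 12*E)
V(r) = 1
1/V(R(I(U(4, -4)), Q(3))) = 1/1 = 1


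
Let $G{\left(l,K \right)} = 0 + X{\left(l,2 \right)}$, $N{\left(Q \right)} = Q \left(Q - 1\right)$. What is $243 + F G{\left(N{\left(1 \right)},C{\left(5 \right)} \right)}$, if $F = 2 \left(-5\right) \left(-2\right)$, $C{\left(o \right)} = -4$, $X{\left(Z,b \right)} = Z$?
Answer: $243$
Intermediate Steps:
$N{\left(Q \right)} = Q \left(-1 + Q\right)$
$F = 20$ ($F = \left(-10\right) \left(-2\right) = 20$)
$G{\left(l,K \right)} = l$ ($G{\left(l,K \right)} = 0 + l = l$)
$243 + F G{\left(N{\left(1 \right)},C{\left(5 \right)} \right)} = 243 + 20 \cdot 1 \left(-1 + 1\right) = 243 + 20 \cdot 1 \cdot 0 = 243 + 20 \cdot 0 = 243 + 0 = 243$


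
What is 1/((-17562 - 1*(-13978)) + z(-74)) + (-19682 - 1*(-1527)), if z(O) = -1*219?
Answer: -69043466/3803 ≈ -18155.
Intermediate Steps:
z(O) = -219
1/((-17562 - 1*(-13978)) + z(-74)) + (-19682 - 1*(-1527)) = 1/((-17562 - 1*(-13978)) - 219) + (-19682 - 1*(-1527)) = 1/((-17562 + 13978) - 219) + (-19682 + 1527) = 1/(-3584 - 219) - 18155 = 1/(-3803) - 18155 = -1/3803 - 18155 = -69043466/3803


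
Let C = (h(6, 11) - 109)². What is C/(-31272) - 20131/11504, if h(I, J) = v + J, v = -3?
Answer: -93361117/44969136 ≈ -2.0761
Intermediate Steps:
h(I, J) = -3 + J
C = 10201 (C = ((-3 + 11) - 109)² = (8 - 109)² = (-101)² = 10201)
C/(-31272) - 20131/11504 = 10201/(-31272) - 20131/11504 = 10201*(-1/31272) - 20131*1/11504 = -10201/31272 - 20131/11504 = -93361117/44969136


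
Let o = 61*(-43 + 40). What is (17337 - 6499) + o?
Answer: 10655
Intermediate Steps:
o = -183 (o = 61*(-3) = -183)
(17337 - 6499) + o = (17337 - 6499) - 183 = 10838 - 183 = 10655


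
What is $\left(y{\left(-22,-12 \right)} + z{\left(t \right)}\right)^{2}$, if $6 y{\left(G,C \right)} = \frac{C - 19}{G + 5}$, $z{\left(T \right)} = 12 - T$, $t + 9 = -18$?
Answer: $\frac{16072081}{10404} \approx 1544.8$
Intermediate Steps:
$t = -27$ ($t = -9 - 18 = -27$)
$y{\left(G,C \right)} = \frac{-19 + C}{6 \left(5 + G\right)}$ ($y{\left(G,C \right)} = \frac{\left(C - 19\right) \frac{1}{G + 5}}{6} = \frac{\left(-19 + C\right) \frac{1}{5 + G}}{6} = \frac{\frac{1}{5 + G} \left(-19 + C\right)}{6} = \frac{-19 + C}{6 \left(5 + G\right)}$)
$\left(y{\left(-22,-12 \right)} + z{\left(t \right)}\right)^{2} = \left(\frac{-19 - 12}{6 \left(5 - 22\right)} + \left(12 - -27\right)\right)^{2} = \left(\frac{1}{6} \frac{1}{-17} \left(-31\right) + \left(12 + 27\right)\right)^{2} = \left(\frac{1}{6} \left(- \frac{1}{17}\right) \left(-31\right) + 39\right)^{2} = \left(\frac{31}{102} + 39\right)^{2} = \left(\frac{4009}{102}\right)^{2} = \frac{16072081}{10404}$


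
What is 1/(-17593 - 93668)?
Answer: -1/111261 ≈ -8.9879e-6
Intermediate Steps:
1/(-17593 - 93668) = 1/(-111261) = -1/111261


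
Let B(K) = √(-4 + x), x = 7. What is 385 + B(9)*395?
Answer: 385 + 395*√3 ≈ 1069.2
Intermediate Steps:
B(K) = √3 (B(K) = √(-4 + 7) = √3)
385 + B(9)*395 = 385 + √3*395 = 385 + 395*√3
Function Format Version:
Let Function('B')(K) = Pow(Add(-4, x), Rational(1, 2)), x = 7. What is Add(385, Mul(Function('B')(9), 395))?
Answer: Add(385, Mul(395, Pow(3, Rational(1, 2)))) ≈ 1069.2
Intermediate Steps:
Function('B')(K) = Pow(3, Rational(1, 2)) (Function('B')(K) = Pow(Add(-4, 7), Rational(1, 2)) = Pow(3, Rational(1, 2)))
Add(385, Mul(Function('B')(9), 395)) = Add(385, Mul(Pow(3, Rational(1, 2)), 395)) = Add(385, Mul(395, Pow(3, Rational(1, 2))))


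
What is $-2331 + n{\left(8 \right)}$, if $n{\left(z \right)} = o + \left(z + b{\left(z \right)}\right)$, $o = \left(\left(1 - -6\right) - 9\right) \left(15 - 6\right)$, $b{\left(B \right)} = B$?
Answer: $-2333$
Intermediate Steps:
$o = -18$ ($o = \left(\left(1 + 6\right) - 9\right) 9 = \left(7 - 9\right) 9 = \left(-2\right) 9 = -18$)
$n{\left(z \right)} = -18 + 2 z$ ($n{\left(z \right)} = -18 + \left(z + z\right) = -18 + 2 z$)
$-2331 + n{\left(8 \right)} = -2331 + \left(-18 + 2 \cdot 8\right) = -2331 + \left(-18 + 16\right) = -2331 - 2 = -2333$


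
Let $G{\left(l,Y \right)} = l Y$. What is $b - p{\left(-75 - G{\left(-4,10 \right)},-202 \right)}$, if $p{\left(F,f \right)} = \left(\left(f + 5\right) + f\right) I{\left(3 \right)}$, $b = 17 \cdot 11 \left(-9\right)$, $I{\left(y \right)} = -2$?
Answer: $-2481$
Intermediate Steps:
$G{\left(l,Y \right)} = Y l$
$b = -1683$ ($b = 187 \left(-9\right) = -1683$)
$p{\left(F,f \right)} = -10 - 4 f$ ($p{\left(F,f \right)} = \left(\left(f + 5\right) + f\right) \left(-2\right) = \left(\left(5 + f\right) + f\right) \left(-2\right) = \left(5 + 2 f\right) \left(-2\right) = -10 - 4 f$)
$b - p{\left(-75 - G{\left(-4,10 \right)},-202 \right)} = -1683 - \left(-10 - -808\right) = -1683 - \left(-10 + 808\right) = -1683 - 798 = -2481$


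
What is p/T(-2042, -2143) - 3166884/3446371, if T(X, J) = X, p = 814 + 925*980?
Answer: -1566703717311/3518744791 ≈ -445.25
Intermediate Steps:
p = 907314 (p = 814 + 906500 = 907314)
p/T(-2042, -2143) - 3166884/3446371 = 907314/(-2042) - 3166884/3446371 = 907314*(-1/2042) - 3166884*1/3446371 = -453657/1021 - 3166884/3446371 = -1566703717311/3518744791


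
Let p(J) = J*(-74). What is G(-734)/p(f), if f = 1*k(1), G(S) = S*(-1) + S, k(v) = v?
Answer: 0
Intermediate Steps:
G(S) = 0 (G(S) = -S + S = 0)
f = 1 (f = 1*1 = 1)
p(J) = -74*J
G(-734)/p(f) = 0/((-74*1)) = 0/(-74) = 0*(-1/74) = 0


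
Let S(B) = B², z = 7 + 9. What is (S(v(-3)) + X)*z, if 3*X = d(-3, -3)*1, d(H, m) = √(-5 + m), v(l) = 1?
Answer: 16 + 32*I*√2/3 ≈ 16.0 + 15.085*I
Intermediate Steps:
z = 16
X = 2*I*√2/3 (X = (√(-5 - 3)*1)/3 = (√(-8)*1)/3 = ((2*I*√2)*1)/3 = (2*I*√2)/3 = 2*I*√2/3 ≈ 0.94281*I)
(S(v(-3)) + X)*z = (1² + 2*I*√2/3)*16 = (1 + 2*I*√2/3)*16 = 16 + 32*I*√2/3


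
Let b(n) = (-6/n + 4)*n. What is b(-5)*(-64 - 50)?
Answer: 2964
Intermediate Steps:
b(n) = n*(4 - 6/n) (b(n) = (4 - 6/n)*n = n*(4 - 6/n))
b(-5)*(-64 - 50) = (-6 + 4*(-5))*(-64 - 50) = (-6 - 20)*(-114) = -26*(-114) = 2964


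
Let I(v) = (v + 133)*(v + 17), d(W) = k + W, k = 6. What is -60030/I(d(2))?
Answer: -4002/235 ≈ -17.030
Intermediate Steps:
d(W) = 6 + W
I(v) = (17 + v)*(133 + v) (I(v) = (133 + v)*(17 + v) = (17 + v)*(133 + v))
-60030/I(d(2)) = -60030/(2261 + (6 + 2)**2 + 150*(6 + 2)) = -60030/(2261 + 8**2 + 150*8) = -60030/(2261 + 64 + 1200) = -60030/3525 = -60030*1/3525 = -4002/235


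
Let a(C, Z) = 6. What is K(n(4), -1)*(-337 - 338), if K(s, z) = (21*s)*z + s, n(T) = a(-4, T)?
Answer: 81000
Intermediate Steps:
n(T) = 6
K(s, z) = s + 21*s*z (K(s, z) = 21*s*z + s = s + 21*s*z)
K(n(4), -1)*(-337 - 338) = (6*(1 + 21*(-1)))*(-337 - 338) = (6*(1 - 21))*(-675) = (6*(-20))*(-675) = -120*(-675) = 81000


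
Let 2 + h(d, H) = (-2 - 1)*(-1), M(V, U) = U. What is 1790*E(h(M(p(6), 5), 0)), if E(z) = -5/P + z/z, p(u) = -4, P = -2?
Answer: 6265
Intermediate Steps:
h(d, H) = 1 (h(d, H) = -2 + (-2 - 1)*(-1) = -2 - 3*(-1) = -2 + 3 = 1)
E(z) = 7/2 (E(z) = -5/(-2) + z/z = -5*(-½) + 1 = 5/2 + 1 = 7/2)
1790*E(h(M(p(6), 5), 0)) = 1790*(7/2) = 6265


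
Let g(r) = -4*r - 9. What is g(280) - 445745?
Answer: -446874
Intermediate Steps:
g(r) = -9 - 4*r
g(280) - 445745 = (-9 - 4*280) - 445745 = (-9 - 1120) - 445745 = -1129 - 445745 = -446874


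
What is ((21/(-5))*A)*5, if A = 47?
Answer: -987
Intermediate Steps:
((21/(-5))*A)*5 = ((21/(-5))*47)*5 = ((21*(-1/5))*47)*5 = -21/5*47*5 = -987/5*5 = -987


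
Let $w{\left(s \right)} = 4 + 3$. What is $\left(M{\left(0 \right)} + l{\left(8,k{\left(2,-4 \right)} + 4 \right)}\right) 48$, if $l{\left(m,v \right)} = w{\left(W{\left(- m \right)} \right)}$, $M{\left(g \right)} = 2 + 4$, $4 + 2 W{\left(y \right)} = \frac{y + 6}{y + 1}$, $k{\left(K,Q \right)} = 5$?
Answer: $624$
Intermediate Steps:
$W{\left(y \right)} = -2 + \frac{6 + y}{2 \left(1 + y\right)}$ ($W{\left(y \right)} = -2 + \frac{\left(y + 6\right) \frac{1}{y + 1}}{2} = -2 + \frac{\left(6 + y\right) \frac{1}{1 + y}}{2} = -2 + \frac{\frac{1}{1 + y} \left(6 + y\right)}{2} = -2 + \frac{6 + y}{2 \left(1 + y\right)}$)
$M{\left(g \right)} = 6$
$w{\left(s \right)} = 7$
$l{\left(m,v \right)} = 7$
$\left(M{\left(0 \right)} + l{\left(8,k{\left(2,-4 \right)} + 4 \right)}\right) 48 = \left(6 + 7\right) 48 = 13 \cdot 48 = 624$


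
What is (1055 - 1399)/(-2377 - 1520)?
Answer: 344/3897 ≈ 0.088273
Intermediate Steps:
(1055 - 1399)/(-2377 - 1520) = -344/(-3897) = -344*(-1/3897) = 344/3897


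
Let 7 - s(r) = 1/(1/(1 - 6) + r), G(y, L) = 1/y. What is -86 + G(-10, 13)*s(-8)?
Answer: -17776/205 ≈ -86.712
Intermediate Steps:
s(r) = 7 - 1/(-⅕ + r) (s(r) = 7 - 1/(1/(1 - 6) + r) = 7 - 1/(1/(-5) + r) = 7 - 1/(-⅕ + r))
-86 + G(-10, 13)*s(-8) = -86 + ((-12 + 35*(-8))/(-1 + 5*(-8)))/(-10) = -86 - (-12 - 280)/(10*(-1 - 40)) = -86 - (-292)/(10*(-41)) = -86 - (-1)*(-292)/410 = -86 - ⅒*292/41 = -86 - 146/205 = -17776/205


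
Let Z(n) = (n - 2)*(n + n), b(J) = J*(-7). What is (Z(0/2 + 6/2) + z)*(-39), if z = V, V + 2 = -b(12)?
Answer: -3432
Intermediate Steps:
b(J) = -7*J
V = 82 (V = -2 - (-7)*12 = -2 - 1*(-84) = -2 + 84 = 82)
z = 82
Z(n) = 2*n*(-2 + n) (Z(n) = (-2 + n)*(2*n) = 2*n*(-2 + n))
(Z(0/2 + 6/2) + z)*(-39) = (2*(0/2 + 6/2)*(-2 + (0/2 + 6/2)) + 82)*(-39) = (2*(0*(½) + 6*(½))*(-2 + (0*(½) + 6*(½))) + 82)*(-39) = (2*(0 + 3)*(-2 + (0 + 3)) + 82)*(-39) = (2*3*(-2 + 3) + 82)*(-39) = (2*3*1 + 82)*(-39) = (6 + 82)*(-39) = 88*(-39) = -3432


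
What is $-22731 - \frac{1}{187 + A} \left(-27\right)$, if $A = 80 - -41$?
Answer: $- \frac{7001121}{308} \approx -22731.0$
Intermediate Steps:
$A = 121$ ($A = 80 + 41 = 121$)
$-22731 - \frac{1}{187 + A} \left(-27\right) = -22731 - \frac{1}{187 + 121} \left(-27\right) = -22731 - \frac{1}{308} \left(-27\right) = -22731 - - \frac{27}{308} = -22731 + \frac{27}{308} = - \frac{7001121}{308}$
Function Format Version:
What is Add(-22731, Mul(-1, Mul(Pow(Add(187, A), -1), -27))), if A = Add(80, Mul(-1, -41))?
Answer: Rational(-7001121, 308) ≈ -22731.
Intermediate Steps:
A = 121 (A = Add(80, 41) = 121)
Add(-22731, Mul(-1, Mul(Pow(Add(187, A), -1), -27))) = Add(-22731, Mul(-1, Mul(Pow(Add(187, 121), -1), -27))) = Add(-22731, Mul(-1, Mul(Pow(308, -1), -27))) = Add(-22731, Mul(-1, Mul(Rational(1, 308), -27))) = Add(-22731, Mul(-1, Rational(-27, 308))) = Add(-22731, Rational(27, 308)) = Rational(-7001121, 308)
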